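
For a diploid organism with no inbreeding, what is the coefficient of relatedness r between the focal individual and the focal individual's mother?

0.5

Each parent–offspring link contributes a factor of 1/2, and independent paths through distinct common ancestors add.
One parent–offspring link: r = (1/2)^1 = 1/2.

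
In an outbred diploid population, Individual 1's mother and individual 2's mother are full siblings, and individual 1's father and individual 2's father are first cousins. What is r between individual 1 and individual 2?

Independent pedigree routes through distinct common ancestors add.
Individual 1 and individual 2 are related in two ways: first cousins through their mothers (r = 1/8) and second cousins through their fathers (r = 1/32).
r = 1/8 + 1/32 = 0.15625.

0.15625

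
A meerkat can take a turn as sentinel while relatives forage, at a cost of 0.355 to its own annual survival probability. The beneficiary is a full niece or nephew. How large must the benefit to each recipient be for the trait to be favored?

1.42

r to a full niece or nephew = 1/4 (full aunt/uncle↔niece/nephew: two paths of length 3 through the shared grandparent pair: r = 2·(1/2)^3 = 1/4).
Hamilton's rule with n recipients of equal r: n·r·B > C, so B > C/(n·r) = 0.355/(1·0.25) = 1.42.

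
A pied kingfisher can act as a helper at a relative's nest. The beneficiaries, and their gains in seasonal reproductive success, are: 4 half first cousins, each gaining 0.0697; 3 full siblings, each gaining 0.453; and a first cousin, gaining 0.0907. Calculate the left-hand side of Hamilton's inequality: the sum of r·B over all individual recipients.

r to a half first cousin = 0.0625 (half first cousins share one grandparent — one path of length 4: r = (1/2)^4 = 1/16).
r to a full sibling = 1/2 (full sibs share both parents — two paths of length 2: r = 2·(1/2)^2 = 1/2).
r to a first cousin = 0.125 (first cousins share one grandparent pair — two paths of length 4: r = 2·(1/2)^4 = 1/8).
Summing one r·B term per recipient: 4·0.0625·0.0697 + 3·0.5·0.453 + 1·0.125·0.0907 = 0.7082625.

0.7082625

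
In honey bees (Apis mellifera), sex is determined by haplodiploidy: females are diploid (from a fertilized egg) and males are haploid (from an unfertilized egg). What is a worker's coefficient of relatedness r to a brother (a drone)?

0.25

Her haploid brother carries none of their father's genes and a random half of their mother's genome; that half matches the maternal half of her own genome with probability 1/2: r = 1/2 · 1/2 = 1/4.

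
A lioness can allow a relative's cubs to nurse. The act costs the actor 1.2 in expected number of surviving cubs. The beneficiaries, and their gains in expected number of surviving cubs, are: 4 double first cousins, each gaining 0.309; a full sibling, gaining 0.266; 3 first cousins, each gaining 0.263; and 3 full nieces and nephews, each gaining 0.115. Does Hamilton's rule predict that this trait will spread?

No

Hamilton's rule: the trait is favored when the sum of r·B over every recipient exceeds the actor's cost C.
r to a double first cousin = 0.25 (double first cousins share both grandparent pairs — four paths of length 4: r = 4·(1/2)^4 = 1/4).
r to a full sibling = 0.5 (full sibs share both parents — two paths of length 2: r = 2·(1/2)^2 = 1/2).
r to a first cousin = 1/8 (first cousins share one grandparent pair — two paths of length 4: r = 2·(1/2)^4 = 1/8).
r to a full niece or nephew = 0.25 (full aunt/uncle↔niece/nephew: two paths of length 3 through the shared grandparent pair: r = 2·(1/2)^3 = 1/4).
Summing one r·B term per recipient: 4·0.25·0.309 + 1·0.5·0.266 + 3·0.125·0.263 + 3·0.25·0.115 = 0.626875.
0.626875 < 1.2: the indirect benefit is less than the cost.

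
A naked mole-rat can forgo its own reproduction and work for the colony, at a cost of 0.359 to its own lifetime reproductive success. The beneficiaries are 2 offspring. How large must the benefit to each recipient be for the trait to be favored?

r to an offspring = 1/2 (one parent–offspring link: r = (1/2)^1 = 1/2).
Hamilton's rule with n recipients of equal r: n·r·B > C, so B > C/(n·r) = 0.359/(2·0.5) = 0.359.

0.359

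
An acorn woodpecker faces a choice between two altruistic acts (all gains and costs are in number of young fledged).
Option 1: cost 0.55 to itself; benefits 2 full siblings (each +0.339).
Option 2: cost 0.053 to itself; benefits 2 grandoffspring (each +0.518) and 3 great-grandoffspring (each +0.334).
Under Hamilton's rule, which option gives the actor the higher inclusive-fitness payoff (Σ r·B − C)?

Option 1: r to a full sibling = 0.5.
Option 1: Σ r·B − C = (2·0.5·0.339) − 0.55 = -0.211.
Option 2: r to a grandoffspring = 0.25.
Option 2: r to a great-grandoffspring = 0.125.
Option 2: Σ r·B − C = (2·0.25·0.518 + 3·0.125·0.334) − 0.053 = 0.33125.
Option 2 has the higher net inclusive-fitness payoff.

Option 2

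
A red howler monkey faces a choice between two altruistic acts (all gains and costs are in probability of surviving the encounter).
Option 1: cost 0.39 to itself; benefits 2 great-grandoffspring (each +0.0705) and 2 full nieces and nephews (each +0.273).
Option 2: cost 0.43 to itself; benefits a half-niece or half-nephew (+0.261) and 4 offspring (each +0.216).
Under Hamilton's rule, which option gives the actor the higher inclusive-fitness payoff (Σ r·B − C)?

Option 2

Option 1: r to a great-grandoffspring = 0.125.
Option 1: r to a full niece or nephew = 0.25.
Option 1: Σ r·B − C = (2·0.125·0.0705 + 2·0.25·0.273) − 0.39 = -0.235875.
Option 2: r to a half-niece or half-nephew = 0.125.
Option 2: r to an offspring = 0.5.
Option 2: Σ r·B − C = (1·0.125·0.261 + 4·0.5·0.216) − 0.43 = 0.034625.
Option 2 has the higher net inclusive-fitness payoff.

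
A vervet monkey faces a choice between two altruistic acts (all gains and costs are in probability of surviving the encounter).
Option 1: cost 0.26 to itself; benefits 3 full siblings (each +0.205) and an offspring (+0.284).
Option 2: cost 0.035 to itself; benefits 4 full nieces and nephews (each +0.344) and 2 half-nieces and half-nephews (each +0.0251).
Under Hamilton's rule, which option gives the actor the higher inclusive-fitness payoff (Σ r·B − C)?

Option 2

Option 1: r to a full sibling = 0.5.
Option 1: r to an offspring = 0.5.
Option 1: Σ r·B − C = (3·0.5·0.205 + 1·0.5·0.284) − 0.26 = 0.1895.
Option 2: r to a full niece or nephew = 0.25.
Option 2: r to a half-niece or half-nephew = 0.125.
Option 2: Σ r·B − C = (4·0.25·0.344 + 2·0.125·0.0251) − 0.035 = 0.315275.
Option 2 has the higher net inclusive-fitness payoff.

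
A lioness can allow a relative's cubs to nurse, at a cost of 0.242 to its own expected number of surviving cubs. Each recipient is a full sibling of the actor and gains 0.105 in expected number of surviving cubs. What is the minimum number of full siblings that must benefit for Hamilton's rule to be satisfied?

5

r to a full sibling = 0.5 (full sibs share both parents — two paths of length 2: r = 2·(1/2)^2 = 1/2).
Hamilton's rule: n·r·B > C  ⇒  n > C/(r·B) = 0.242/(0.5·0.105) = 4.61.
The smallest integer exceeding 4.61 is 5.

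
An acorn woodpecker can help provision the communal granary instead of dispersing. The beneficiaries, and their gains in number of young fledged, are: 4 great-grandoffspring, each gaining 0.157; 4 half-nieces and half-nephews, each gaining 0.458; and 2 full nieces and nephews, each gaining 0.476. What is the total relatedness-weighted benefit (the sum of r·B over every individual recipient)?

r to a great-grandoffspring = 1/8 (three parent–offspring links: r = (1/2)^3 = 1/8).
r to a half-niece or half-nephew = 0.125 (half-aunt/uncle↔niece/nephew: one path of length 3: r = (1/2)^3 = 1/8).
r to a full niece or nephew = 1/4 (full aunt/uncle↔niece/nephew: two paths of length 3 through the shared grandparent pair: r = 2·(1/2)^3 = 1/4).
Summing one r·B term per recipient: 4·0.125·0.157 + 4·0.125·0.458 + 2·0.25·0.476 = 0.5455.

0.5455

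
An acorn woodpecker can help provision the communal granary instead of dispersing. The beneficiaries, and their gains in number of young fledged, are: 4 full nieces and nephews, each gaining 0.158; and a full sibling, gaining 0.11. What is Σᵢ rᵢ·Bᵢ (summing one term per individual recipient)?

r to a full niece or nephew = 0.25 (full aunt/uncle↔niece/nephew: two paths of length 3 through the shared grandparent pair: r = 2·(1/2)^3 = 1/4).
r to a full sibling = 0.5 (full sibs share both parents — two paths of length 2: r = 2·(1/2)^2 = 1/2).
Summing one r·B term per recipient: 4·0.25·0.158 + 1·0.5·0.11 = 0.213.

0.213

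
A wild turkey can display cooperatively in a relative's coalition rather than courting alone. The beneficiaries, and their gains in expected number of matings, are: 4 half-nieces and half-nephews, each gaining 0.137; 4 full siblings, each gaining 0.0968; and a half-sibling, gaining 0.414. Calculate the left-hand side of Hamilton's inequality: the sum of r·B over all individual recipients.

r to a half-niece or half-nephew = 1/8 (half-aunt/uncle↔niece/nephew: one path of length 3: r = (1/2)^3 = 1/8).
r to a full sibling = 0.5 (full sibs share both parents — two paths of length 2: r = 2·(1/2)^2 = 1/2).
r to a half-sibling = 1/4 (half-sibs share one parent — one path of length 2: r = (1/2)^2 = 1/4).
Summing one r·B term per recipient: 4·0.125·0.137 + 4·0.5·0.0968 + 1·0.25·0.414 = 0.3656.

0.3656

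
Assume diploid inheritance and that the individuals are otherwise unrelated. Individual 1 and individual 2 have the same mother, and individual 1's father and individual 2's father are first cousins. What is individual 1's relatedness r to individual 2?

Wright's path rule: contributions from independent ancestry routes add.
Individual 1 and individual 2 are related in two ways: half-sibs through their shared mother (r = 1/4) and second cousins through their fathers (r = 1/32).
r = 1/4 + 1/32 = 0.28125.

0.28125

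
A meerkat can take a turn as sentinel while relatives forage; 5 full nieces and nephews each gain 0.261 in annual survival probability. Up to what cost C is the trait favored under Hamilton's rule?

r to a full niece or nephew = 0.25 (full aunt/uncle↔niece/nephew: two paths of length 3 through the shared grandparent pair: r = 2·(1/2)^3 = 1/4).
Hamilton's rule: n·r·B > C, so the trait is favored while C < n·r·B = 5·0.25·0.261 = 0.32625.

0.32625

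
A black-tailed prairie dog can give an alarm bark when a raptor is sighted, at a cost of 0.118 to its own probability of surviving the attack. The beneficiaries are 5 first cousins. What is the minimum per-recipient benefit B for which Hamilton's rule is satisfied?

0.1888

r to a first cousin = 1/8 (first cousins share one grandparent pair — two paths of length 4: r = 2·(1/2)^4 = 1/8).
Hamilton's rule with n recipients of equal r: n·r·B > C, so B > C/(n·r) = 0.118/(5·0.125) = 0.1888.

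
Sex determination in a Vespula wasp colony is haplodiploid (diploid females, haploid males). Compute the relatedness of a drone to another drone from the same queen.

Haploid brothers each carry a random half of the queen's diploid genome, so on average they share half: r = 1/2.

0.5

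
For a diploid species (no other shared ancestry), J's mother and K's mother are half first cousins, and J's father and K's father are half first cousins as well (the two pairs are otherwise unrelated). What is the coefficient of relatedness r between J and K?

0.03125

Independent pedigree routes through distinct common ancestors add.
J and K are related in two ways: half second cousins through their mothers (r = 1/64) and half second cousins through their fathers (r = 1/64).
r = 1/64 + 1/64 = 0.03125.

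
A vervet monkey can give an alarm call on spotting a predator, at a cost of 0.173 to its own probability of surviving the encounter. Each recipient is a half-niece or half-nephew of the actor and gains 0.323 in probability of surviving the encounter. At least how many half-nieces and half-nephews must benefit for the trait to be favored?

r to a half-niece or half-nephew = 1/8 (half-aunt/uncle↔niece/nephew: one path of length 3: r = (1/2)^3 = 1/8).
Hamilton's rule: n·r·B > C  ⇒  n > C/(r·B) = 0.173/(0.125·0.323) = 4.285.
The smallest integer exceeding 4.285 is 5.

5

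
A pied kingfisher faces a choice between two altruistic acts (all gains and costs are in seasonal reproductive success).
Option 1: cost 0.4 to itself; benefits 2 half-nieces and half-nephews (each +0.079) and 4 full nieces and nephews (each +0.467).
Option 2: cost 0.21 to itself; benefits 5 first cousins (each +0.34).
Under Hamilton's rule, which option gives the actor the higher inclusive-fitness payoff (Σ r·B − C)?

Option 1: r to a half-niece or half-nephew = 0.125.
Option 1: r to a full niece or nephew = 0.25.
Option 1: Σ r·B − C = (2·0.125·0.079 + 4·0.25·0.467) − 0.4 = 0.08675.
Option 2: r to a first cousin = 0.125.
Option 2: Σ r·B − C = (5·0.125·0.34) − 0.21 = 0.0025.
Option 1 has the higher net inclusive-fitness payoff.

Option 1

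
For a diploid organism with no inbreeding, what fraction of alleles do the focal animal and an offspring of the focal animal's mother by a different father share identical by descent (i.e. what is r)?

Each parent–offspring link contributes a factor of 1/2, and independent paths through distinct common ancestors add.
Half-sibs share one parent — one path of length 2: r = (1/2)^2 = 1/4.

0.25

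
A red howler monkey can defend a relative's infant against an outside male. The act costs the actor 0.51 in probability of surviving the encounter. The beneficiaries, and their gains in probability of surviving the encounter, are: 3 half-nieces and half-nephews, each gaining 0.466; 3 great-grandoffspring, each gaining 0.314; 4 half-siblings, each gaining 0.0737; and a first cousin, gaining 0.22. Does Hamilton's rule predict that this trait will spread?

No

Hamilton's rule: the trait is favored when the sum of r·B over every recipient exceeds the actor's cost C.
r to a half-niece or half-nephew = 0.125 (half-aunt/uncle↔niece/nephew: one path of length 3: r = (1/2)^3 = 1/8).
r to a great-grandoffspring = 1/8 (three parent–offspring links: r = (1/2)^3 = 1/8).
r to a half-sibling = 1/4 (half-sibs share one parent — one path of length 2: r = (1/2)^2 = 1/4).
r to a first cousin = 1/8 (first cousins share one grandparent pair — two paths of length 4: r = 2·(1/2)^4 = 1/8).
Summing one r·B term per recipient: 3·0.125·0.466 + 3·0.125·0.314 + 4·0.25·0.0737 + 1·0.125·0.22 = 0.3937.
0.3937 < 0.51: the indirect benefit is less than the cost.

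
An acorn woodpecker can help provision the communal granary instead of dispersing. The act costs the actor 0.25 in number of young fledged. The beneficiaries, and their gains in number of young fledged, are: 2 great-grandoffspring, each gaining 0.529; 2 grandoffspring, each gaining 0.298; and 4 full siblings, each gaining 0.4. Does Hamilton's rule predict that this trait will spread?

Hamilton's rule: the trait is favored when the sum of r·B over every recipient exceeds the actor's cost C.
r to a great-grandoffspring = 1/8 (three parent–offspring links: r = (1/2)^3 = 1/8).
r to a grandoffspring = 1/4 (two parent–offspring links: r = (1/2)^2 = 1/4).
r to a full sibling = 0.5 (full sibs share both parents — two paths of length 2: r = 2·(1/2)^2 = 1/2).
Summing one r·B term per recipient: 2·0.125·0.529 + 2·0.25·0.298 + 4·0.5·0.4 = 1.08125.
1.08125 > 0.25: the indirect benefit exceeds the cost.

Yes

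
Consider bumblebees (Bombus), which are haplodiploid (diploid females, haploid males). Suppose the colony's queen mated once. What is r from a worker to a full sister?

0.75

Haplodiploid full sisters inherit their father's entire haploid genome identically (contributing 1/2) and on average half of their mother's contribution (1/2 · 1/2 = 1/4); r = 1/2 + 1/4 = 3/4.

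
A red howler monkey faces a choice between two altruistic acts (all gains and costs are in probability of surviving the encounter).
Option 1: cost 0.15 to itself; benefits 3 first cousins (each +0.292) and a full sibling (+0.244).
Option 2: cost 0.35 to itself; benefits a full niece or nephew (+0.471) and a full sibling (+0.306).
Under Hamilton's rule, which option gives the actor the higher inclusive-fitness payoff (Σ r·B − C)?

Option 1

Option 1: r to a first cousin = 0.125.
Option 1: r to a full sibling = 0.5.
Option 1: Σ r·B − C = (3·0.125·0.292 + 1·0.5·0.244) − 0.15 = 0.0815.
Option 2: r to a full niece or nephew = 0.25.
Option 2: r to a full sibling = 0.5.
Option 2: Σ r·B − C = (1·0.25·0.471 + 1·0.5·0.306) − 0.35 = -0.07925.
Option 1 has the higher net inclusive-fitness payoff.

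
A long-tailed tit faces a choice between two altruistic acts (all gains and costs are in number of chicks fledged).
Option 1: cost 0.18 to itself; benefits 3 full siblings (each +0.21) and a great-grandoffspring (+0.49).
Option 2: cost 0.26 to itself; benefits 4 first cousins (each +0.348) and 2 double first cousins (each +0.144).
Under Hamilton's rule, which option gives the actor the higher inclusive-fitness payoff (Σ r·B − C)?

Option 1: r to a full sibling = 0.5.
Option 1: r to a great-grandoffspring = 0.125.
Option 1: Σ r·B − C = (3·0.5·0.21 + 1·0.125·0.49) − 0.18 = 0.19625.
Option 2: r to a first cousin = 0.125.
Option 2: r to a double first cousin = 0.25.
Option 2: Σ r·B − C = (4·0.125·0.348 + 2·0.25·0.144) − 0.26 = -0.014.
Option 1 has the higher net inclusive-fitness payoff.

Option 1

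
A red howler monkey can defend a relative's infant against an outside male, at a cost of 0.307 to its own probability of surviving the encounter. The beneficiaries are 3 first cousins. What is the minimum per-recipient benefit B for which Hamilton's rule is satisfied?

0.8187

r to a first cousin = 1/8 (first cousins share one grandparent pair — two paths of length 4: r = 2·(1/2)^4 = 1/8).
Hamilton's rule with n recipients of equal r: n·r·B > C, so B > C/(n·r) = 0.307/(3·0.125) = 0.8187.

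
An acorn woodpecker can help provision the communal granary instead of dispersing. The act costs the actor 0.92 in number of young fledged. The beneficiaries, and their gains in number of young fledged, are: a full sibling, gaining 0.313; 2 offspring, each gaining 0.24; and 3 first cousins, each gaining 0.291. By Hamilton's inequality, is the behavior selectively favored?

No

Hamilton's rule: the trait is favored when the sum of r·B over every recipient exceeds the actor's cost C.
r to a full sibling = 0.5 (full sibs share both parents — two paths of length 2: r = 2·(1/2)^2 = 1/2).
r to an offspring = 1/2 (one parent–offspring link: r = (1/2)^1 = 1/2).
r to a first cousin = 0.125 (first cousins share one grandparent pair — two paths of length 4: r = 2·(1/2)^4 = 1/8).
Summing one r·B term per recipient: 1·0.5·0.313 + 2·0.5·0.24 + 3·0.125·0.291 = 0.505625.
0.505625 < 0.92: the indirect benefit is less than the cost.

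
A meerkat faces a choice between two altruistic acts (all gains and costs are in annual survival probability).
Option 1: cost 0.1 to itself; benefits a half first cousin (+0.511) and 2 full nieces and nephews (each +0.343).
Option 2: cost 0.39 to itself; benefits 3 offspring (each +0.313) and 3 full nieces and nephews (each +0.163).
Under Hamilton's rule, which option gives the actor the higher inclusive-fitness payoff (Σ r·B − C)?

Option 2

Option 1: r to a half first cousin = 0.0625.
Option 1: r to a full niece or nephew = 0.25.
Option 1: Σ r·B − C = (1·0.0625·0.511 + 2·0.25·0.343) − 0.1 = 0.1034375.
Option 2: r to an offspring = 0.5.
Option 2: r to a full niece or nephew = 0.25.
Option 2: Σ r·B − C = (3·0.5·0.313 + 3·0.25·0.163) − 0.39 = 0.20175.
Option 2 has the higher net inclusive-fitness payoff.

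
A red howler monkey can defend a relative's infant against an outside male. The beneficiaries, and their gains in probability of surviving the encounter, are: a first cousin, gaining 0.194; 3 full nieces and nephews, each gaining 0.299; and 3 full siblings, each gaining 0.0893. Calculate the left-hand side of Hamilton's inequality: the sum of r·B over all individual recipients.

r to a first cousin = 0.125 (first cousins share one grandparent pair — two paths of length 4: r = 2·(1/2)^4 = 1/8).
r to a full niece or nephew = 1/4 (full aunt/uncle↔niece/nephew: two paths of length 3 through the shared grandparent pair: r = 2·(1/2)^3 = 1/4).
r to a full sibling = 0.5 (full sibs share both parents — two paths of length 2: r = 2·(1/2)^2 = 1/2).
Summing one r·B term per recipient: 1·0.125·0.194 + 3·0.25·0.299 + 3·0.5·0.0893 = 0.38245.

0.38245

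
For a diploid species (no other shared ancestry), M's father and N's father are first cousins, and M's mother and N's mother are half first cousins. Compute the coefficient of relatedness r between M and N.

0.046875

Relatedness sums over independent paths through distinct common ancestors.
M and N are related in two ways: second cousins through their fathers (r = 1/32) and half second cousins through their mothers (r = 1/64).
r = 1/32 + 1/64 = 0.046875.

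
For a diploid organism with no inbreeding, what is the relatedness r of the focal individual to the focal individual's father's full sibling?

Each parent–offspring link contributes a factor of 1/2, and independent paths through distinct common ancestors add.
Full aunt/uncle↔niece/nephew: two paths of length 3 through the shared grandparent pair: r = 2·(1/2)^3 = 1/4.

0.25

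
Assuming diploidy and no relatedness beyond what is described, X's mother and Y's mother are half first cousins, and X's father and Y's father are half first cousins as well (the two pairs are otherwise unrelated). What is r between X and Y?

With two independent routes of shared ancestry, r is the sum of the two contributions.
X and Y are related in two ways: half second cousins through their mothers (r = 1/64) and half second cousins through their fathers (r = 1/64).
r = 1/64 + 1/64 = 0.03125.

0.03125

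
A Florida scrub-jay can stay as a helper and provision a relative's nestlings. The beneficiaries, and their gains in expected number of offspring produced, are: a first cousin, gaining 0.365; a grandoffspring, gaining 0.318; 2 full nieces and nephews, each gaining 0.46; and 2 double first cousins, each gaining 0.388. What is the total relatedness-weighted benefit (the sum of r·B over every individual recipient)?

0.549125

r to a first cousin = 1/8 (first cousins share one grandparent pair — two paths of length 4: r = 2·(1/2)^4 = 1/8).
r to a grandoffspring = 1/4 (two parent–offspring links: r = (1/2)^2 = 1/4).
r to a full niece or nephew = 1/4 (full aunt/uncle↔niece/nephew: two paths of length 3 through the shared grandparent pair: r = 2·(1/2)^3 = 1/4).
r to a double first cousin = 1/4 (double first cousins share both grandparent pairs — four paths of length 4: r = 4·(1/2)^4 = 1/4).
Summing one r·B term per recipient: 1·0.125·0.365 + 1·0.25·0.318 + 2·0.25·0.46 + 2·0.25·0.388 = 0.549125.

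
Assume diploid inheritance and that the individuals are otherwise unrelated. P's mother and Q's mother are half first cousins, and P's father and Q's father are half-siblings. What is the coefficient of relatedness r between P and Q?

With two independent routes of shared ancestry, r is the sum of the two contributions.
P and Q are related in two ways: half second cousins through their mothers (r = 1/64) and half first cousins through their fathers (r = 1/16).
r = 1/64 + 1/16 = 0.078125.

0.078125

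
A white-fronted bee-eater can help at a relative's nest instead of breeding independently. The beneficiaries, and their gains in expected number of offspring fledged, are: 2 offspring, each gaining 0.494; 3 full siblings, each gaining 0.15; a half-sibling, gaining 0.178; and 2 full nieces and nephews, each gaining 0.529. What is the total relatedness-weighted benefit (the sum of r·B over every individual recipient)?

1.028

r to an offspring = 1/2 (one parent–offspring link: r = (1/2)^1 = 1/2).
r to a full sibling = 0.5 (full sibs share both parents — two paths of length 2: r = 2·(1/2)^2 = 1/2).
r to a half-sibling = 0.25 (half-sibs share one parent — one path of length 2: r = (1/2)^2 = 1/4).
r to a full niece or nephew = 0.25 (full aunt/uncle↔niece/nephew: two paths of length 3 through the shared grandparent pair: r = 2·(1/2)^3 = 1/4).
Summing one r·B term per recipient: 2·0.5·0.494 + 3·0.5·0.15 + 1·0.25·0.178 + 2·0.25·0.529 = 1.028.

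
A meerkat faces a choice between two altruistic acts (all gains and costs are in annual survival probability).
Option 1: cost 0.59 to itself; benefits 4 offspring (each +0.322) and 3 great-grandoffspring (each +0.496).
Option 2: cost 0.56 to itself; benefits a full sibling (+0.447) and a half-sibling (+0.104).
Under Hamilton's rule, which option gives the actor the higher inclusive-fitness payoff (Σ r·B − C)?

Option 1: r to an offspring = 0.5.
Option 1: r to a great-grandoffspring = 0.125.
Option 1: Σ r·B − C = (4·0.5·0.322 + 3·0.125·0.496) − 0.59 = 0.24.
Option 2: r to a full sibling = 0.5.
Option 2: r to a half-sibling = 0.25.
Option 2: Σ r·B − C = (1·0.5·0.447 + 1·0.25·0.104) − 0.56 = -0.3105.
Option 1 has the higher net inclusive-fitness payoff.

Option 1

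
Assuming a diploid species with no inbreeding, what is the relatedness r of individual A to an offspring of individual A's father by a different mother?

Each parent–offspring link contributes a factor of 1/2, and independent paths through distinct common ancestors add.
Half-sibs share one parent — one path of length 2: r = (1/2)^2 = 1/4.

0.25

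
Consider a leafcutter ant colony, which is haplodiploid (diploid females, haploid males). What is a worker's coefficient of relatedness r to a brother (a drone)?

Her haploid brother carries none of their father's genes and a random half of their mother's genome; that half matches the maternal half of her own genome with probability 1/2: r = 1/2 · 1/2 = 1/4.

0.25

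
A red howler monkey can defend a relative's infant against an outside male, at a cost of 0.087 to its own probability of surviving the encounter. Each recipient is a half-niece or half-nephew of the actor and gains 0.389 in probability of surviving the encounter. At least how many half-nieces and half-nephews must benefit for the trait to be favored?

2

r to a half-niece or half-nephew = 0.125 (half-aunt/uncle↔niece/nephew: one path of length 3: r = (1/2)^3 = 1/8).
Hamilton's rule: n·r·B > C  ⇒  n > C/(r·B) = 0.087/(0.125·0.389) = 1.789.
The smallest integer exceeding 1.789 is 2.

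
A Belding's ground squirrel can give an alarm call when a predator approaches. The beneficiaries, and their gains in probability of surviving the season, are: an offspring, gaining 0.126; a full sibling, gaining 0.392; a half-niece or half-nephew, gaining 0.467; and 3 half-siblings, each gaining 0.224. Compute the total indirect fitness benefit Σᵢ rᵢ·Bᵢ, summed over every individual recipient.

0.485375

r to an offspring = 1/2 (one parent–offspring link: r = (1/2)^1 = 1/2).
r to a full sibling = 0.5 (full sibs share both parents — two paths of length 2: r = 2·(1/2)^2 = 1/2).
r to a half-niece or half-nephew = 1/8 (half-aunt/uncle↔niece/nephew: one path of length 3: r = (1/2)^3 = 1/8).
r to a half-sibling = 0.25 (half-sibs share one parent — one path of length 2: r = (1/2)^2 = 1/4).
Summing one r·B term per recipient: 1·0.5·0.126 + 1·0.5·0.392 + 1·0.125·0.467 + 3·0.25·0.224 = 0.485375.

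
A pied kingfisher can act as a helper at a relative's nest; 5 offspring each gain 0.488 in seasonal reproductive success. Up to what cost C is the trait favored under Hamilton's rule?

r to an offspring = 0.5 (one parent–offspring link: r = (1/2)^1 = 1/2).
Hamilton's rule: n·r·B > C, so the trait is favored while C < n·r·B = 5·0.5·0.488 = 1.22.

1.22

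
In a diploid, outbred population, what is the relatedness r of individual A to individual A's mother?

0.5

Each parent–offspring link contributes a factor of 1/2, and independent paths through distinct common ancestors add.
One parent–offspring link: r = (1/2)^1 = 1/2.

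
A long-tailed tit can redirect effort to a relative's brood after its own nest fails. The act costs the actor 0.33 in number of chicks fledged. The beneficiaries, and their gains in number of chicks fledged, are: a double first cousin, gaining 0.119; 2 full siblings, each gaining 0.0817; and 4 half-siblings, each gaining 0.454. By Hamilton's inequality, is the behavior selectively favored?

Hamilton's rule: the trait is favored when the sum of r·B over every recipient exceeds the actor's cost C.
r to a double first cousin = 0.25 (double first cousins share both grandparent pairs — four paths of length 4: r = 4·(1/2)^4 = 1/4).
r to a full sibling = 1/2 (full sibs share both parents — two paths of length 2: r = 2·(1/2)^2 = 1/2).
r to a half-sibling = 0.25 (half-sibs share one parent — one path of length 2: r = (1/2)^2 = 1/4).
Summing one r·B term per recipient: 1·0.25·0.119 + 2·0.5·0.0817 + 4·0.25·0.454 = 0.56545.
0.56545 > 0.33: the indirect benefit exceeds the cost.

Yes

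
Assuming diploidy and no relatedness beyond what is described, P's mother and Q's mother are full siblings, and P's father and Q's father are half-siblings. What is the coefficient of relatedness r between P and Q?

0.1875

Independent pedigree routes through distinct common ancestors add.
P and Q are related in two ways: first cousins through their mothers (r = 1/8) and half first cousins through their fathers (r = 1/16).
r = 1/8 + 1/16 = 3/16 = 0.1875.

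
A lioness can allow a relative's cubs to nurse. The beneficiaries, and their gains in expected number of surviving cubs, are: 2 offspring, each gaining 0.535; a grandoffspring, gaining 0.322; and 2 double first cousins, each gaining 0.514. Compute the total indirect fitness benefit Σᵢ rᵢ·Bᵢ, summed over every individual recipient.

r to an offspring = 0.5 (one parent–offspring link: r = (1/2)^1 = 1/2).
r to a grandoffspring = 0.25 (two parent–offspring links: r = (1/2)^2 = 1/4).
r to a double first cousin = 1/4 (double first cousins share both grandparent pairs — four paths of length 4: r = 4·(1/2)^4 = 1/4).
Summing one r·B term per recipient: 2·0.5·0.535 + 1·0.25·0.322 + 2·0.25·0.514 = 0.8725.

0.8725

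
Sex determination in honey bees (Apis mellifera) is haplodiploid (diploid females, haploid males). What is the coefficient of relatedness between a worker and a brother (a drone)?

Her haploid brother carries none of their father's genes and a random half of their mother's genome; that half matches the maternal half of her own genome with probability 1/2: r = 1/2 · 1/2 = 1/4.

0.25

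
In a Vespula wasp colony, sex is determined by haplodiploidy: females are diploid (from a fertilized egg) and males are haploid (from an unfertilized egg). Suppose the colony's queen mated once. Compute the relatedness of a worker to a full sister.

0.75

Haplodiploid full sisters inherit their father's entire haploid genome identically (contributing 1/2) and on average half of their mother's contribution (1/2 · 1/2 = 1/4); r = 1/2 + 1/4 = 3/4.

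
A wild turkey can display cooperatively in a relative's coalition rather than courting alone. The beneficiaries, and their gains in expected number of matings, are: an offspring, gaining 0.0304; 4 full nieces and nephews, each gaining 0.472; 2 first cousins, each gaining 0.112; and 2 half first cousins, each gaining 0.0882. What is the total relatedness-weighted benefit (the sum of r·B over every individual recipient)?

0.526225

r to an offspring = 0.5 (one parent–offspring link: r = (1/2)^1 = 1/2).
r to a full niece or nephew = 1/4 (full aunt/uncle↔niece/nephew: two paths of length 3 through the shared grandparent pair: r = 2·(1/2)^3 = 1/4).
r to a first cousin = 0.125 (first cousins share one grandparent pair — two paths of length 4: r = 2·(1/2)^4 = 1/8).
r to a half first cousin = 1/16 (half first cousins share one grandparent — one path of length 4: r = (1/2)^4 = 1/16).
Summing one r·B term per recipient: 1·0.5·0.0304 + 4·0.25·0.472 + 2·0.125·0.112 + 2·0.0625·0.0882 = 0.526225.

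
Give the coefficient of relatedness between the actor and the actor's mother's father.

Each parent–offspring link contributes a factor of 1/2, and independent paths through distinct common ancestors add.
Two parent–offspring links: r = (1/2)^2 = 1/4.

0.25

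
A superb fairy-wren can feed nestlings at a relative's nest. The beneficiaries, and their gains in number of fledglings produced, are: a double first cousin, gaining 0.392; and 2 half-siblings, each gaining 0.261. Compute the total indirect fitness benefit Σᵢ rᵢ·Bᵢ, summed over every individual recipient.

r to a double first cousin = 1/4 (double first cousins share both grandparent pairs — four paths of length 4: r = 4·(1/2)^4 = 1/4).
r to a half-sibling = 1/4 (half-sibs share one parent — one path of length 2: r = (1/2)^2 = 1/4).
Summing one r·B term per recipient: 1·0.25·0.392 + 2·0.25·0.261 = 0.2285.

0.2285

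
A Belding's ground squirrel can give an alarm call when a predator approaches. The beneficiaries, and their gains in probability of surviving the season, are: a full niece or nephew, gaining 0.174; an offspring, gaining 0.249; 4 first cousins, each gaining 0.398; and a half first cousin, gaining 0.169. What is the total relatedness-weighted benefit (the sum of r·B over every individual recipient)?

0.3775625

r to a full niece or nephew = 1/4 (full aunt/uncle↔niece/nephew: two paths of length 3 through the shared grandparent pair: r = 2·(1/2)^3 = 1/4).
r to an offspring = 1/2 (one parent–offspring link: r = (1/2)^1 = 1/2).
r to a first cousin = 0.125 (first cousins share one grandparent pair — two paths of length 4: r = 2·(1/2)^4 = 1/8).
r to a half first cousin = 1/16 (half first cousins share one grandparent — one path of length 4: r = (1/2)^4 = 1/16).
Summing one r·B term per recipient: 1·0.25·0.174 + 1·0.5·0.249 + 4·0.125·0.398 + 1·0.0625·0.169 = 0.3775625.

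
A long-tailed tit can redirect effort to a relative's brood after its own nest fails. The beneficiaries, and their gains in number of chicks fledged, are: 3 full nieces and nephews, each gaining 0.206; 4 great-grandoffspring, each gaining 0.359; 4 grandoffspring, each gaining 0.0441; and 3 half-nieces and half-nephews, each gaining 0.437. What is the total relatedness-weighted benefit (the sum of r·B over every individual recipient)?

r to a full niece or nephew = 0.25 (full aunt/uncle↔niece/nephew: two paths of length 3 through the shared grandparent pair: r = 2·(1/2)^3 = 1/4).
r to a great-grandoffspring = 0.125 (three parent–offspring links: r = (1/2)^3 = 1/8).
r to a grandoffspring = 1/4 (two parent–offspring links: r = (1/2)^2 = 1/4).
r to a half-niece or half-nephew = 0.125 (half-aunt/uncle↔niece/nephew: one path of length 3: r = (1/2)^3 = 1/8).
Summing one r·B term per recipient: 3·0.25·0.206 + 4·0.125·0.359 + 4·0.25·0.0441 + 3·0.125·0.437 = 0.541975.

0.541975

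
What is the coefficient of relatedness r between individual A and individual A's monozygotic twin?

Each parent–offspring link contributes a factor of 1/2, and independent paths through distinct common ancestors add.
Monozygotic twins share every allele identical by descent: r = 1.

1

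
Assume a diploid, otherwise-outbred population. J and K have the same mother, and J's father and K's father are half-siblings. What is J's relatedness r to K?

Relatedness sums over independent paths through distinct common ancestors.
J and K are related in two ways: half-sibs through their shared mother (r = 1/4) and half first cousins through their fathers (r = 1/16).
r = 1/4 + 1/16 = 5/16 = 0.3125.

0.3125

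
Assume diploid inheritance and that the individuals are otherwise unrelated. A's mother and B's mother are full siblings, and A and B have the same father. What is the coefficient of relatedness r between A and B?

Independent pedigree routes through distinct common ancestors add.
A and B are related in two ways: first cousins through their mothers (r = 1/8) and half-sibs through their shared father (r = 1/4).
r = 1/8 + 1/4 = 3/8 = 0.375.

0.375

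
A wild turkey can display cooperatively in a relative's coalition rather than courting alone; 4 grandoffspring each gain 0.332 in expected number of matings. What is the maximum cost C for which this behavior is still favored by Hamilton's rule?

0.332

r to a grandoffspring = 0.25 (two parent–offspring links: r = (1/2)^2 = 1/4).
Hamilton's rule: n·r·B > C, so the trait is favored while C < n·r·B = 4·0.25·0.332 = 0.332.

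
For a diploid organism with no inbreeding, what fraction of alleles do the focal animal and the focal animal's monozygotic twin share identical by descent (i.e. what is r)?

Each parent–offspring link contributes a factor of 1/2, and independent paths through distinct common ancestors add.
Monozygotic twins share every allele identical by descent: r = 1.

1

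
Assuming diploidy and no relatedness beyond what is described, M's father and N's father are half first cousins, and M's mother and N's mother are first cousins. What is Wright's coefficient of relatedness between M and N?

Relatedness sums over independent paths through distinct common ancestors.
M and N are related in two ways: half second cousins through their fathers (r = 1/64) and second cousins through their mothers (r = 1/32).
r = 1/64 + 1/32 = 0.046875.

0.046875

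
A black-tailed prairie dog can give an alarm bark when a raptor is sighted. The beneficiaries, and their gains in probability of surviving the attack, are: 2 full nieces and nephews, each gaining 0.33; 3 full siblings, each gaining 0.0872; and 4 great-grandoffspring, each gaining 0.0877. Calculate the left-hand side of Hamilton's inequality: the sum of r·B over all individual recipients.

r to a full niece or nephew = 1/4 (full aunt/uncle↔niece/nephew: two paths of length 3 through the shared grandparent pair: r = 2·(1/2)^3 = 1/4).
r to a full sibling = 0.5 (full sibs share both parents — two paths of length 2: r = 2·(1/2)^2 = 1/2).
r to a great-grandoffspring = 1/8 (three parent–offspring links: r = (1/2)^3 = 1/8).
Summing one r·B term per recipient: 2·0.25·0.33 + 3·0.5·0.0872 + 4·0.125·0.0877 = 0.33965.

0.33965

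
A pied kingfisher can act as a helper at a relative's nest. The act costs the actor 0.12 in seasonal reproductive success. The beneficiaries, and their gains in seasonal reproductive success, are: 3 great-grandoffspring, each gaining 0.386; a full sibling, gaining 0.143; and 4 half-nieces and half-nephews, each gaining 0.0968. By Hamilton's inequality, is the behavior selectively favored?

Hamilton's rule: the trait is favored when the sum of r·B over every recipient exceeds the actor's cost C.
r to a great-grandoffspring = 1/8 (three parent–offspring links: r = (1/2)^3 = 1/8).
r to a full sibling = 1/2 (full sibs share both parents — two paths of length 2: r = 2·(1/2)^2 = 1/2).
r to a half-niece or half-nephew = 0.125 (half-aunt/uncle↔niece/nephew: one path of length 3: r = (1/2)^3 = 1/8).
Summing one r·B term per recipient: 3·0.125·0.386 + 1·0.5·0.143 + 4·0.125·0.0968 = 0.26465.
0.26465 > 0.12: the indirect benefit exceeds the cost.

Yes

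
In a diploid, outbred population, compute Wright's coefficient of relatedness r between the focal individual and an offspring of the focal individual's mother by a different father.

0.25

Each parent–offspring link contributes a factor of 1/2, and independent paths through distinct common ancestors add.
Half-sibs share one parent — one path of length 2: r = (1/2)^2 = 1/4.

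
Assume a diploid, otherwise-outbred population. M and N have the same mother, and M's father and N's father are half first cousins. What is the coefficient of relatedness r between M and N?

0.265625

Wright's path rule: contributions from independent ancestry routes add.
M and N are related in two ways: half-sibs through their shared mother (r = 1/4) and half second cousins through their fathers (r = 1/64).
r = 1/4 + 1/64 = 0.265625.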